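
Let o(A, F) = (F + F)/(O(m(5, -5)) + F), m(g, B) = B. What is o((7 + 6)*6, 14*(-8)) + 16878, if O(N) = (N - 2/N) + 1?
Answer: 4878302/289 ≈ 16880.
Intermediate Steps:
O(N) = 1 + N - 2/N
o(A, F) = 2*F/(-18/5 + F) (o(A, F) = (F + F)/((1 - 5 - 2/(-5)) + F) = (2*F)/((1 - 5 - 2*(-⅕)) + F) = (2*F)/((1 - 5 + ⅖) + F) = (2*F)/(-18/5 + F) = 2*F/(-18/5 + F))
o((7 + 6)*6, 14*(-8)) + 16878 = 10*(14*(-8))/(-18 + 5*(14*(-8))) + 16878 = 10*(-112)/(-18 + 5*(-112)) + 16878 = 10*(-112)/(-18 - 560) + 16878 = 10*(-112)/(-578) + 16878 = 10*(-112)*(-1/578) + 16878 = 560/289 + 16878 = 4878302/289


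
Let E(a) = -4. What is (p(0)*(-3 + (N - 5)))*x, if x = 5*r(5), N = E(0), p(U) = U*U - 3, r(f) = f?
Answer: 900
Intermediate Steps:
p(U) = -3 + U**2 (p(U) = U**2 - 3 = -3 + U**2)
N = -4
x = 25 (x = 5*5 = 25)
(p(0)*(-3 + (N - 5)))*x = ((-3 + 0**2)*(-3 + (-4 - 5)))*25 = ((-3 + 0)*(-3 - 9))*25 = -3*(-12)*25 = 36*25 = 900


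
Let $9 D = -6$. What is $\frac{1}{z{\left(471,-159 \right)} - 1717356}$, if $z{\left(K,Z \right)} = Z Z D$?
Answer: $- \frac{1}{1734210} \approx -5.7663 \cdot 10^{-7}$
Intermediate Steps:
$D = - \frac{2}{3}$ ($D = \frac{1}{9} \left(-6\right) = - \frac{2}{3} \approx -0.66667$)
$z{\left(K,Z \right)} = - \frac{2 Z^{2}}{3}$ ($z{\left(K,Z \right)} = Z Z \left(- \frac{2}{3}\right) = Z^{2} \left(- \frac{2}{3}\right) = - \frac{2 Z^{2}}{3}$)
$\frac{1}{z{\left(471,-159 \right)} - 1717356} = \frac{1}{- \frac{2 \left(-159\right)^{2}}{3} - 1717356} = \frac{1}{\left(- \frac{2}{3}\right) 25281 - 1717356} = \frac{1}{-16854 - 1717356} = \frac{1}{-1734210} = - \frac{1}{1734210}$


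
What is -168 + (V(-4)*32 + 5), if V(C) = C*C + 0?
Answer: 349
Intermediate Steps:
V(C) = C**2 (V(C) = C**2 + 0 = C**2)
-168 + (V(-4)*32 + 5) = -168 + ((-4)**2*32 + 5) = -168 + (16*32 + 5) = -168 + (512 + 5) = -168 + 517 = 349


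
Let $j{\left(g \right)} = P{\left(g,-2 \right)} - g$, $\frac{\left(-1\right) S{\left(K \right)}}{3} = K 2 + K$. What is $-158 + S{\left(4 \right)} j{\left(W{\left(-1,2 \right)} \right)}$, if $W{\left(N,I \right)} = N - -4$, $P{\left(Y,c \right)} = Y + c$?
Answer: $-86$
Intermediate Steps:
$W{\left(N,I \right)} = 4 + N$ ($W{\left(N,I \right)} = N + 4 = 4 + N$)
$S{\left(K \right)} = - 9 K$ ($S{\left(K \right)} = - 3 \left(K 2 + K\right) = - 3 \left(2 K + K\right) = - 3 \cdot 3 K = - 9 K$)
$j{\left(g \right)} = -2$ ($j{\left(g \right)} = \left(g - 2\right) - g = \left(-2 + g\right) - g = -2$)
$-158 + S{\left(4 \right)} j{\left(W{\left(-1,2 \right)} \right)} = -158 + \left(-9\right) 4 \left(-2\right) = -158 - -72 = -158 + 72 = -86$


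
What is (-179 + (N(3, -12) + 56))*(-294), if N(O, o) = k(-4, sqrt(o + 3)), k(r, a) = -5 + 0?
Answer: 37632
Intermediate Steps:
k(r, a) = -5
N(O, o) = -5
(-179 + (N(3, -12) + 56))*(-294) = (-179 + (-5 + 56))*(-294) = (-179 + 51)*(-294) = -128*(-294) = 37632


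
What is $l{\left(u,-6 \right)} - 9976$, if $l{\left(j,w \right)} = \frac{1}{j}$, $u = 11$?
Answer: $- \frac{109735}{11} \approx -9975.9$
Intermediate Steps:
$l{\left(u,-6 \right)} - 9976 = \frac{1}{11} - 9976 = - \frac{109735}{11}$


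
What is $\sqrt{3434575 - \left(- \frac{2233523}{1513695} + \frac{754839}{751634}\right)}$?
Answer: $\frac{\sqrt{4445930310850560762411206477010}}{1137744627630} \approx 1853.3$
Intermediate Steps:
$\sqrt{3434575 - \left(- \frac{2233523}{1513695} + \frac{754839}{751634}\right)} = \sqrt{3434575 - - \frac{536195806477}{1137744627630}} = \sqrt{3434575 + \left(- \frac{754839}{751634} + \frac{2233523}{1513695}\right)} = \sqrt{3434575 + \frac{536195806477}{1137744627630}} = \sqrt{\frac{3907669790638113727}{1137744627630}} = \frac{\sqrt{4445930310850560762411206477010}}{1137744627630}$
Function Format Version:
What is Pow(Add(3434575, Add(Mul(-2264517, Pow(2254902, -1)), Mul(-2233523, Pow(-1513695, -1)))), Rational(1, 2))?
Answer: Mul(Rational(1, 1137744627630), Pow(4445930310850560762411206477010, Rational(1, 2))) ≈ 1853.3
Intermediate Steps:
Pow(Add(3434575, Add(Mul(-2264517, Pow(2254902, -1)), Mul(-2233523, Pow(-1513695, -1)))), Rational(1, 2)) = Pow(Add(3434575, Add(Mul(-2264517, Rational(1, 2254902)), Mul(-2233523, Rational(-1, 1513695)))), Rational(1, 2)) = Pow(Add(3434575, Add(Rational(-754839, 751634), Rational(2233523, 1513695))), Rational(1, 2)) = Pow(Add(3434575, Rational(536195806477, 1137744627630)), Rational(1, 2)) = Pow(Rational(3907669790638113727, 1137744627630), Rational(1, 2)) = Mul(Rational(1, 1137744627630), Pow(4445930310850560762411206477010, Rational(1, 2)))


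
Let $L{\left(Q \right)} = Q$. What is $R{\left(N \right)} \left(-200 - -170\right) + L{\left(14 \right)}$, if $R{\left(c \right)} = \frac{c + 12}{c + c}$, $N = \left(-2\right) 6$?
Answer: $14$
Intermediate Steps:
$N = -12$
$R{\left(c \right)} = \frac{12 + c}{2 c}$
$R{\left(N \right)} \left(-200 - -170\right) + L{\left(14 \right)} = \frac{12 - 12}{2 \left(-12\right)} \left(-200 - -170\right) + 14 = \frac{1}{2} \left(- \frac{1}{12}\right) 0 \left(-200 + 170\right) + 14 = 0 \left(-30\right) + 14 = 0 + 14 = 14$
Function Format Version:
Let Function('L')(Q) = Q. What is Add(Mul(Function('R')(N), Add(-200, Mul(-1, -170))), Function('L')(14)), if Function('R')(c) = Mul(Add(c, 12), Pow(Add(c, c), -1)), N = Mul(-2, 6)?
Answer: 14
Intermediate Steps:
N = -12
Function('R')(c) = Mul(Rational(1, 2), Pow(c, -1), Add(12, c)) (Function('R')(c) = Mul(Add(12, c), Pow(Mul(2, c), -1)) = Mul(Add(12, c), Mul(Rational(1, 2), Pow(c, -1))) = Mul(Rational(1, 2), Pow(c, -1), Add(12, c)))
Add(Mul(Function('R')(N), Add(-200, Mul(-1, -170))), Function('L')(14)) = Add(Mul(Mul(Rational(1, 2), Pow(-12, -1), Add(12, -12)), Add(-200, Mul(-1, -170))), 14) = Add(Mul(Mul(Rational(1, 2), Rational(-1, 12), 0), Add(-200, 170)), 14) = Add(Mul(0, -30), 14) = Add(0, 14) = 14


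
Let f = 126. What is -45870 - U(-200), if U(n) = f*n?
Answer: -20670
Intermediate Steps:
U(n) = 126*n
-45870 - U(-200) = -45870 - 126*(-200) = -45870 - 1*(-25200) = -45870 + 25200 = -20670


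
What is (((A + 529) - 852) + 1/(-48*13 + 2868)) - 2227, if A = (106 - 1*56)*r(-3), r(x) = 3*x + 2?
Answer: -6507599/2244 ≈ -2900.0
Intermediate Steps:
r(x) = 2 + 3*x
A = -350 (A = (106 - 1*56)*(2 + 3*(-3)) = (106 - 56)*(2 - 9) = 50*(-7) = -350)
(((A + 529) - 852) + 1/(-48*13 + 2868)) - 2227 = (((-350 + 529) - 852) + 1/(-48*13 + 2868)) - 2227 = ((179 - 852) + 1/(-624 + 2868)) - 2227 = (-673 + 1/2244) - 2227 = -1510211/2244 - 2227 = -6507599/2244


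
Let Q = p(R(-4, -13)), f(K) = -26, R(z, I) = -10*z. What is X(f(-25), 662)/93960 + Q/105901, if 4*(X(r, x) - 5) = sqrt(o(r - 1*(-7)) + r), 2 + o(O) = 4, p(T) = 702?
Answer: 13297885/1990091592 + I*sqrt(6)/187920 ≈ 0.006682 + 1.3035e-5*I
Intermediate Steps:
Q = 702
o(O) = 2 (o(O) = -2 + 4 = 2)
X(r, x) = 5 + sqrt(2 + r)/4
X(f(-25), 662)/93960 + Q/105901 = (5 + sqrt(2 - 26)/4)/93960 + 702/105901 = (5 + sqrt(-24)/4)*(1/93960) + 702*(1/105901) = (5 + (2*I*sqrt(6))/4)*(1/93960) + 702/105901 = (5 + I*sqrt(6)/2)*(1/93960) + 702/105901 = (1/18792 + I*sqrt(6)/187920) + 702/105901 = 13297885/1990091592 + I*sqrt(6)/187920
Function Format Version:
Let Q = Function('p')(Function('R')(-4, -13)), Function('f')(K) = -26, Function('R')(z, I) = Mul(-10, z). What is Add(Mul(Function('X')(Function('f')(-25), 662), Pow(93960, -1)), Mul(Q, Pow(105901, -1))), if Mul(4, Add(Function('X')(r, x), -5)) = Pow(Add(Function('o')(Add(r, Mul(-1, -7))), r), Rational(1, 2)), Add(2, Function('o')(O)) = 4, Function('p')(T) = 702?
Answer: Add(Rational(13297885, 1990091592), Mul(Rational(1, 187920), I, Pow(6, Rational(1, 2)))) ≈ Add(0.0066820, Mul(1.3035e-5, I))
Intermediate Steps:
Q = 702
Function('o')(O) = 2 (Function('o')(O) = Add(-2, 4) = 2)
Function('X')(r, x) = Add(5, Mul(Rational(1, 4), Pow(Add(2, r), Rational(1, 2))))
Add(Mul(Function('X')(Function('f')(-25), 662), Pow(93960, -1)), Mul(Q, Pow(105901, -1))) = Add(Mul(Add(5, Mul(Rational(1, 4), Pow(Add(2, -26), Rational(1, 2)))), Pow(93960, -1)), Mul(702, Pow(105901, -1))) = Add(Mul(Add(5, Mul(Rational(1, 4), Pow(-24, Rational(1, 2)))), Rational(1, 93960)), Mul(702, Rational(1, 105901))) = Add(Mul(Add(5, Mul(Rational(1, 4), Mul(2, I, Pow(6, Rational(1, 2))))), Rational(1, 93960)), Rational(702, 105901)) = Add(Mul(Add(5, Mul(Rational(1, 2), I, Pow(6, Rational(1, 2)))), Rational(1, 93960)), Rational(702, 105901)) = Add(Add(Rational(1, 18792), Mul(Rational(1, 187920), I, Pow(6, Rational(1, 2)))), Rational(702, 105901)) = Add(Rational(13297885, 1990091592), Mul(Rational(1, 187920), I, Pow(6, Rational(1, 2))))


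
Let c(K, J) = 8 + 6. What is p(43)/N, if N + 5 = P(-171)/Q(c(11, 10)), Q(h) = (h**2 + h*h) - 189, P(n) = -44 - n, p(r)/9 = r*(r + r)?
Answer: -1126041/148 ≈ -7608.4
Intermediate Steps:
c(K, J) = 14
p(r) = 18*r**2 (p(r) = 9*(r*(r + r)) = 9*(r*(2*r)) = 9*(2*r**2) = 18*r**2)
Q(h) = -189 + 2*h**2 (Q(h) = (h**2 + h**2) - 189 = 2*h**2 - 189 = -189 + 2*h**2)
N = -888/203 (N = -5 + (-44 - 1*(-171))/(-189 + 2*14**2) = -5 + (-44 + 171)/(-189 + 2*196) = -5 + 127/(-189 + 392) = -5 + 127/203 = -888/203 ≈ -4.3744)
p(43)/N = (18*43**2)/(-888/203) = (18*1849)*(-203/888) = 33282*(-203/888) = -1126041/148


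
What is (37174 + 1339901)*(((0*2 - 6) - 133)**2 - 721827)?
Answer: -967403449950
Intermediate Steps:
(37174 + 1339901)*(((0*2 - 6) - 133)**2 - 721827) = 1377075*(((0 - 6) - 133)**2 - 721827) = 1377075*((-6 - 133)**2 - 721827) = 1377075*((-139)**2 - 721827) = 1377075*(19321 - 721827) = 1377075*(-702506) = -967403449950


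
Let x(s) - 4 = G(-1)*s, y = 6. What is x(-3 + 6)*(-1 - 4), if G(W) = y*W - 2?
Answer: 100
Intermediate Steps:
G(W) = -2 + 6*W (G(W) = 6*W - 2 = -2 + 6*W)
x(s) = 4 - 8*s (x(s) = 4 + (-2 + 6*(-1))*s = 4 + (-2 - 6)*s = 4 - 8*s)
x(-3 + 6)*(-1 - 4) = (4 - 8*(-3 + 6))*(-1 - 4) = (4 - 8*3)*(-5) = (4 - 24)*(-5) = -20*(-5) = 100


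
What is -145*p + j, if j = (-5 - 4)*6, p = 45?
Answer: -6579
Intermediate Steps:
j = -54 (j = -9*6 = -54)
-145*p + j = -145*45 - 54 = -6525 - 54 = -6579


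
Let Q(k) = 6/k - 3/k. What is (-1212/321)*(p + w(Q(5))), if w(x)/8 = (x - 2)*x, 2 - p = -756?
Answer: -7587928/2675 ≈ -2836.6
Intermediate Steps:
p = 758 (p = 2 - 1*(-756) = 2 + 756 = 758)
Q(k) = 3/k
w(x) = 8*x*(-2 + x) (w(x) = 8*((x - 2)*x) = 8*((-2 + x)*x) = 8*(x*(-2 + x)) = 8*x*(-2 + x))
(-1212/321)*(p + w(Q(5))) = (-1212/321)*(758 + 8*(3/5)*(-2 + 3/5)) = (-1212*1/321)*(758 + 8*(3*(⅕))*(-2 + 3*(⅕))) = -404*(758 + 8*(⅗)*(-2 + ⅗))/107 = -404*(758 + 8*(⅗)*(-7/5))/107 = -404*(758 - 168/25)/107 = -404/107*18782/25 = -7587928/2675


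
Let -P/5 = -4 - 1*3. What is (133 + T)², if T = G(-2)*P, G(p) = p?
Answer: 3969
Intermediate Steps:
P = 35 (P = -5*(-4 - 1*3) = -5*(-4 - 3) = -5*(-7) = 35)
T = -70 (T = -2*35 = -70)
(133 + T)² = (133 - 70)² = 63² = 3969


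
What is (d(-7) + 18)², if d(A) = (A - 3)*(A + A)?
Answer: 24964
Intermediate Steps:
d(A) = 2*A*(-3 + A) (d(A) = (-3 + A)*(2*A) = 2*A*(-3 + A))
(d(-7) + 18)² = (2*(-7)*(-3 - 7) + 18)² = (2*(-7)*(-10) + 18)² = (140 + 18)² = 158² = 24964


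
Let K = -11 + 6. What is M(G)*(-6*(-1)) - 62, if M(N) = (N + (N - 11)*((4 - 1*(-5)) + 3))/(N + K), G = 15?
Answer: -121/5 ≈ -24.200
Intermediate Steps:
K = -5
M(N) = (-132 + 13*N)/(-5 + N) (M(N) = (N + (N - 11)*((4 - 1*(-5)) + 3))/(N - 5) = (N + (-11 + N)*((4 + 5) + 3))/(-5 + N) = (N + (-11 + N)*(9 + 3))/(-5 + N) = (N + (-11 + N)*12)/(-5 + N) = (N + (-132 + 12*N))/(-5 + N) = (-132 + 13*N)/(-5 + N))
M(G)*(-6*(-1)) - 62 = ((-132 + 13*15)/(-5 + 15))*(-6*(-1)) - 62 = ((-132 + 195)/10)*6 - 62 = ((1/10)*63)*6 - 62 = (63/10)*6 - 62 = 189/5 - 62 = -121/5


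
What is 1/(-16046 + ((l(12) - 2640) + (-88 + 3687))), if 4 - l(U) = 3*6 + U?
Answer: -1/15113 ≈ -6.6168e-5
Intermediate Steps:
l(U) = -14 - U (l(U) = 4 - (3*6 + U) = 4 - (18 + U) = 4 + (-18 - U) = -14 - U)
1/(-16046 + ((l(12) - 2640) + (-88 + 3687))) = 1/(-16046 + (((-14 - 1*12) - 2640) + (-88 + 3687))) = 1/(-16046 + (((-14 - 12) - 2640) + 3599)) = 1/(-16046 + ((-26 - 2640) + 3599)) = 1/(-16046 + (-2666 + 3599)) = 1/(-16046 + 933) = 1/(-15113) = -1/15113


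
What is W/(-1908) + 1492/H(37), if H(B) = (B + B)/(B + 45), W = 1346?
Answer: 58333187/35298 ≈ 1652.6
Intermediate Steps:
H(B) = 2*B/(45 + B) (H(B) = (2*B)/(45 + B) = 2*B/(45 + B))
W/(-1908) + 1492/H(37) = 1346/(-1908) + 1492/((2*37/(45 + 37))) = 1346*(-1/1908) + 1492/((2*37/82)) = -673/954 + 1492/((2*37*(1/82))) = -673/954 + 1492/(37/41) = -673/954 + 1492*(41/37) = -673/954 + 61172/37 = 58333187/35298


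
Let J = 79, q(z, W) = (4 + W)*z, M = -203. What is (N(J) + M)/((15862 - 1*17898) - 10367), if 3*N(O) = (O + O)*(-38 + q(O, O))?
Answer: -343131/12403 ≈ -27.665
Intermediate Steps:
q(z, W) = z*(4 + W)
N(O) = 2*O*(-38 + O*(4 + O))/3 (N(O) = ((O + O)*(-38 + O*(4 + O)))/3 = ((2*O)*(-38 + O*(4 + O)))/3 = (2*O*(-38 + O*(4 + O)))/3 = 2*O*(-38 + O*(4 + O))/3)
(N(J) + M)/((15862 - 1*17898) - 10367) = ((2/3)*79*(-38 + 79*(4 + 79)) - 203)/((15862 - 1*17898) - 10367) = ((2/3)*79*(-38 + 79*83) - 203)/((15862 - 17898) - 10367) = ((2/3)*79*(-38 + 6557) - 203)/(-2036 - 10367) = ((2/3)*79*6519 - 203)/(-12403) = (343334 - 203)*(-1/12403) = 343131*(-1/12403) = -343131/12403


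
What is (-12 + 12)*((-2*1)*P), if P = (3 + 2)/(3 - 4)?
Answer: 0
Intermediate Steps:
P = -5 (P = 5/(-1) = 5*(-1) = -5)
(-12 + 12)*((-2*1)*P) = (-12 + 12)*(-2*1*(-5)) = 0*(-2*(-5)) = 0*10 = 0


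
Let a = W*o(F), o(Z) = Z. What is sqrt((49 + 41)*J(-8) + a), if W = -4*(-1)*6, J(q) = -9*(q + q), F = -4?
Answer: 8*sqrt(201) ≈ 113.42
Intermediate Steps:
J(q) = -18*q
W = 24 (W = 4*6 = 24)
a = -96 (a = 24*(-4) = -96)
sqrt((49 + 41)*J(-8) + a) = sqrt((49 + 41)*(-18*(-8)) - 96) = sqrt(90*144 - 96) = sqrt(12960 - 96) = sqrt(12864) = 8*sqrt(201)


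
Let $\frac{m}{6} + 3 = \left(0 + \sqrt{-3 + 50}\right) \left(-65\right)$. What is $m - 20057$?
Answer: $-20075 - 390 \sqrt{47} \approx -22749.0$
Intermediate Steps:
$m = -18 - 390 \sqrt{47}$ ($m = -18 + 6 \left(0 + \sqrt{-3 + 50}\right) \left(-65\right) = -18 + 6 \left(0 + \sqrt{47}\right) \left(-65\right) = -18 + 6 \sqrt{47} \left(-65\right) = -18 + 6 \left(- 65 \sqrt{47}\right) = -18 - 390 \sqrt{47} \approx -2691.7$)
$m - 20057 = \left(-18 - 390 \sqrt{47}\right) - 20057 = -20075 - 390 \sqrt{47}$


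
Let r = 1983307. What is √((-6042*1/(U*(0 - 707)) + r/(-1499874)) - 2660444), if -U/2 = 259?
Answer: I*√4095492827592402248669748474/39235203966 ≈ 1631.1*I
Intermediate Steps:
U = -518 (U = -2*259 = -518)
√((-6042*1/(U*(0 - 707)) + r/(-1499874)) - 2660444) = √((-6042*(-1/(518*(0 - 707))) + 1983307/(-1499874)) - 2660444) = √((-6042/((-707*(-518))) + 1983307*(-1/1499874)) - 2660444) = √((-6042/366226 - 1983307/1499874) - 2660444) = √((-6042*1/366226 - 1983307/1499874) - 2660444) = √((-3021/183113 - 1983307/1499874) - 2660444) = √(-367700414045/274646427762 - 2660444) = √(-730681808561260373/274646427762) = I*√4095492827592402248669748474/39235203966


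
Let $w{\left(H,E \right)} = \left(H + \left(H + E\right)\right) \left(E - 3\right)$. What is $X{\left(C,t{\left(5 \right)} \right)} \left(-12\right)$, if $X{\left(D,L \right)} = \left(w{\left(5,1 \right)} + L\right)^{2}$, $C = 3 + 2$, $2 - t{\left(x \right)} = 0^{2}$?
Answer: $-4800$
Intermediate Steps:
$t{\left(x \right)} = 2$ ($t{\left(x \right)} = 2 - 0^{2} = 2 - 0 = 2 + 0 = 2$)
$w{\left(H,E \right)} = \left(-3 + E\right) \left(E + 2 H\right)$ ($w{\left(H,E \right)} = \left(H + \left(E + H\right)\right) \left(-3 + E\right) = \left(E + 2 H\right) \left(-3 + E\right) = \left(-3 + E\right) \left(E + 2 H\right)$)
$C = 5$
$X{\left(D,L \right)} = \left(-22 + L\right)^{2}$ ($X{\left(D,L \right)} = \left(\left(1^{2} - 30 - 3 + 2 \cdot 1 \cdot 5\right) + L\right)^{2} = \left(\left(1 - 30 - 3 + 10\right) + L\right)^{2} = \left(-22 + L\right)^{2}$)
$X{\left(C,t{\left(5 \right)} \right)} \left(-12\right) = \left(-22 + 2\right)^{2} \left(-12\right) = \left(-20\right)^{2} \left(-12\right) = 400 \left(-12\right) = -4800$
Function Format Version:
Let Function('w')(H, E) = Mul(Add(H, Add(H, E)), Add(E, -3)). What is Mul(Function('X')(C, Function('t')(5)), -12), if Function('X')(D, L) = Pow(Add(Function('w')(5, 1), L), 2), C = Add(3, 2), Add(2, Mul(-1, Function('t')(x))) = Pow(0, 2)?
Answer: -4800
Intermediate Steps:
Function('t')(x) = 2 (Function('t')(x) = Add(2, Mul(-1, Pow(0, 2))) = Add(2, Mul(-1, 0)) = Add(2, 0) = 2)
Function('w')(H, E) = Mul(Add(-3, E), Add(E, Mul(2, H))) (Function('w')(H, E) = Mul(Add(H, Add(E, H)), Add(-3, E)) = Mul(Add(E, Mul(2, H)), Add(-3, E)) = Mul(Add(-3, E), Add(E, Mul(2, H))))
C = 5
Function('X')(D, L) = Pow(Add(-22, L), 2) (Function('X')(D, L) = Pow(Add(Add(Pow(1, 2), Mul(-6, 5), Mul(-3, 1), Mul(2, 1, 5)), L), 2) = Pow(Add(Add(1, -30, -3, 10), L), 2) = Pow(Add(-22, L), 2))
Mul(Function('X')(C, Function('t')(5)), -12) = Mul(Pow(Add(-22, 2), 2), -12) = Mul(Pow(-20, 2), -12) = Mul(400, -12) = -4800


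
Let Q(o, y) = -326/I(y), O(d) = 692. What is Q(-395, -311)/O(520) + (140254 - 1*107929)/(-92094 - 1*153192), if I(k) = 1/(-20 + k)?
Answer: 1101894259/7072413 ≈ 155.80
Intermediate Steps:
Q(o, y) = 6520 - 326*y (Q(o, y) = -(-6520 + 326*y) = -326*(-20 + y) = 6520 - 326*y)
Q(-395, -311)/O(520) + (140254 - 1*107929)/(-92094 - 1*153192) = (6520 - 326*(-311))/692 + (140254 - 1*107929)/(-92094 - 1*153192) = (6520 + 101386)*(1/692) + (140254 - 107929)/(-92094 - 153192) = 107906*(1/692) + 32325/(-245286) = 53953/346 + 32325*(-1/245286) = 53953/346 - 10775/81762 = 1101894259/7072413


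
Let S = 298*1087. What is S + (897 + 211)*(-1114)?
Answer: -910386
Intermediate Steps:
S = 323926
S + (897 + 211)*(-1114) = 323926 + (897 + 211)*(-1114) = 323926 + 1108*(-1114) = 323926 - 1234312 = -910386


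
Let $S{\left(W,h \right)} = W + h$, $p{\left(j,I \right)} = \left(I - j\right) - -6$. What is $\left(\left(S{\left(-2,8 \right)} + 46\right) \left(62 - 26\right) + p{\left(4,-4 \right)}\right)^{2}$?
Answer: $3496900$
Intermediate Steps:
$p{\left(j,I \right)} = 6 + I - j$ ($p{\left(j,I \right)} = \left(I - j\right) + 6 = 6 + I - j$)
$\left(\left(S{\left(-2,8 \right)} + 46\right) \left(62 - 26\right) + p{\left(4,-4 \right)}\right)^{2} = \left(\left(\left(-2 + 8\right) + 46\right) \left(62 - 26\right) - 2\right)^{2} = \left(\left(6 + 46\right) 36 - 2\right)^{2} = \left(52 \cdot 36 - 2\right)^{2} = \left(1872 - 2\right)^{2} = 1870^{2} = 3496900$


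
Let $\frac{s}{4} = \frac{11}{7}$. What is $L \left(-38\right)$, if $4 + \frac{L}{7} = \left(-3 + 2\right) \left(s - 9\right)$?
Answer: $342$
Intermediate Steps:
$s = \frac{44}{7}$ ($s = 4 \cdot \frac{11}{7} = \frac{44}{7} \approx 6.2857$)
$L = -9$ ($L = -28 + 7 \left(-3 + 2\right) \left(\frac{44}{7} - 9\right) = -28 + 7 \left(\left(-1\right) \left(- \frac{19}{7}\right)\right) = -28 + 7 \cdot \frac{19}{7} = -28 + 19 = -9$)
$L \left(-38\right) = \left(-9\right) \left(-38\right) = 342$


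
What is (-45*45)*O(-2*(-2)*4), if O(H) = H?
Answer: -32400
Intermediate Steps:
(-45*45)*O(-2*(-2)*4) = (-45*45)*(-2*(-2)*4) = -8100*4 = -2025*16 = -32400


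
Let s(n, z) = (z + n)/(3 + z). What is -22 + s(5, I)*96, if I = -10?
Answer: 326/7 ≈ 46.571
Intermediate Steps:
s(n, z) = (n + z)/(3 + z)
-22 + s(5, I)*96 = -22 + ((5 - 10)/(3 - 10))*96 = -22 + (-5/(-7))*96 = -22 - ⅐*(-5)*96 = -22 + (5/7)*96 = -22 + 480/7 = 326/7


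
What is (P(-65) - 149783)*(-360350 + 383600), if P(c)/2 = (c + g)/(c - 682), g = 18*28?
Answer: -867138037250/249 ≈ -3.4825e+9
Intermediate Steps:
g = 504
P(c) = 2*(504 + c)/(-682 + c) (P(c) = 2*((c + 504)/(c - 682)) = 2*((504 + c)/(-682 + c)) = 2*(504 + c)/(-682 + c))
(P(-65) - 149783)*(-360350 + 383600) = (2*(504 - 65)/(-682 - 65) - 149783)*(-360350 + 383600) = (2*439/(-747) - 149783)*23250 = (2*(-1/747)*439 - 149783)*23250 = (-878/747 - 149783)*23250 = -111888779/747*23250 = -867138037250/249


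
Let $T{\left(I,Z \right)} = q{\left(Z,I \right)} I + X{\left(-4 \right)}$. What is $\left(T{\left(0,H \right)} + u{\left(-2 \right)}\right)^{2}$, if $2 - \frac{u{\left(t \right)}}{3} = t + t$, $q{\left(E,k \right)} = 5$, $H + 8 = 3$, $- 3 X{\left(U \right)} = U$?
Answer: $\frac{3364}{9} \approx 373.78$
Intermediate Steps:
$X{\left(U \right)} = - \frac{U}{3}$
$H = -5$ ($H = -8 + 3 = -5$)
$u{\left(t \right)} = 6 - 6 t$ ($u{\left(t \right)} = 6 - 3 \left(t + t\right) = 6 - 3 \cdot 2 t = 6 - 6 t$)
$T{\left(I,Z \right)} = \frac{4}{3} + 5 I$ ($T{\left(I,Z \right)} = 5 I - - \frac{4}{3} = 5 I + \frac{4}{3} = \frac{4}{3} + 5 I$)
$\left(T{\left(0,H \right)} + u{\left(-2 \right)}\right)^{2} = \left(\left(\frac{4}{3} + 5 \cdot 0\right) + \left(6 - -12\right)\right)^{2} = \left(\left(\frac{4}{3} + 0\right) + \left(6 + 12\right)\right)^{2} = \left(\frac{4}{3} + 18\right)^{2} = \left(\frac{58}{3}\right)^{2} = \frac{3364}{9}$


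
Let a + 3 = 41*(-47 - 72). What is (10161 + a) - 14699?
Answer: -9420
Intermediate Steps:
a = -4882 (a = -3 + 41*(-47 - 72) = -3 + 41*(-119) = -3 - 4879 = -4882)
(10161 + a) - 14699 = (10161 - 4882) - 14699 = 5279 - 14699 = -9420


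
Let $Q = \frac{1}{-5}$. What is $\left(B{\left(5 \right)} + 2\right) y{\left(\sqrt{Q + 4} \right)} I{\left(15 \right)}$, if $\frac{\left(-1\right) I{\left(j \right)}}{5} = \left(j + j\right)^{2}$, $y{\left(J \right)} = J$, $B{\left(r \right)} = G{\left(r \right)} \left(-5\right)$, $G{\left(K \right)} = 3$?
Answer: $11700 \sqrt{95} \approx 1.1404 \cdot 10^{5}$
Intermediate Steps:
$Q = - \frac{1}{5} \approx -0.2$
$B{\left(r \right)} = -15$ ($B{\left(r \right)} = 3 \left(-5\right) = -15$)
$I{\left(j \right)} = - 20 j^{2}$ ($I{\left(j \right)} = - 5 \left(j + j\right)^{2} = - 5 \left(2 j\right)^{2} = - 5 \cdot 4 j^{2} = - 20 j^{2}$)
$\left(B{\left(5 \right)} + 2\right) y{\left(\sqrt{Q + 4} \right)} I{\left(15 \right)} = \left(-15 + 2\right) \sqrt{- \frac{1}{5} + 4} \left(- 20 \cdot 15^{2}\right) = - 13 \sqrt{\frac{19}{5}} \left(\left(-20\right) 225\right) = - 13 \frac{\sqrt{95}}{5} \left(-4500\right) = - \frac{13 \sqrt{95}}{5} \left(-4500\right) = 11700 \sqrt{95}$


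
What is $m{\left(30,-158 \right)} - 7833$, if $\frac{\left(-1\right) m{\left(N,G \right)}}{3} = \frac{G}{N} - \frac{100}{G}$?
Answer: $- \frac{3088544}{395} \approx -7819.1$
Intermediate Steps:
$m{\left(N,G \right)} = \frac{300}{G} - \frac{3 G}{N}$ ($m{\left(N,G \right)} = - 3 \left(\frac{G}{N} - \frac{100}{G}\right) = - 3 \left(- \frac{100}{G} + \frac{G}{N}\right) = \frac{300}{G} - \frac{3 G}{N}$)
$m{\left(30,-158 \right)} - 7833 = \left(\frac{300}{-158} - - \frac{474}{30}\right) - 7833 = \left(300 \left(- \frac{1}{158}\right) - \left(-474\right) \frac{1}{30}\right) - 7833 = \left(- \frac{150}{79} + \frac{79}{5}\right) - 7833 = \frac{5491}{395} - 7833 = - \frac{3088544}{395}$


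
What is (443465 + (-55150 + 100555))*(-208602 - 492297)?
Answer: -342648494130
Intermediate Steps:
(443465 + (-55150 + 100555))*(-208602 - 492297) = (443465 + 45405)*(-700899) = 488870*(-700899) = -342648494130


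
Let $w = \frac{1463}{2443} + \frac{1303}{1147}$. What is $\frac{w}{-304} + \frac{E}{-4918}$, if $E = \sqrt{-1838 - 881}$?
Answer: $- \frac{347235}{60846056} - \frac{i \sqrt{2719}}{4918} \approx -0.0057068 - 0.010603 i$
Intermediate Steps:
$w = \frac{694470}{400303}$ ($w = 1463 \cdot \frac{1}{2443} + 1303 \cdot \frac{1}{1147} = \frac{209}{349} + \frac{1303}{1147} = \frac{694470}{400303} \approx 1.7349$)
$E = i \sqrt{2719}$ ($E = \sqrt{-2719} = i \sqrt{2719} \approx 52.144 i$)
$\frac{w}{-304} + \frac{E}{-4918} = \frac{694470}{400303 \left(-304\right)} + \frac{i \sqrt{2719}}{-4918} = \frac{694470}{400303} \left(- \frac{1}{304}\right) + i \sqrt{2719} \left(- \frac{1}{4918}\right) = - \frac{347235}{60846056} - \frac{i \sqrt{2719}}{4918}$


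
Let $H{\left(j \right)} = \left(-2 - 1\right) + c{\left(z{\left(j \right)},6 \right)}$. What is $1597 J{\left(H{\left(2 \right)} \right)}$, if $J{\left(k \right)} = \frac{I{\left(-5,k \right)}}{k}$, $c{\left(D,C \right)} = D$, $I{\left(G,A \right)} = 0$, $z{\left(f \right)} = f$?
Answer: $0$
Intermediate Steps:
$H{\left(j \right)} = -3 + j$ ($H{\left(j \right)} = \left(-2 - 1\right) + j = -3 + j$)
$J{\left(k \right)} = 0$ ($J{\left(k \right)} = \frac{0}{k} = 0$)
$1597 J{\left(H{\left(2 \right)} \right)} = 1597 \cdot 0 = 0$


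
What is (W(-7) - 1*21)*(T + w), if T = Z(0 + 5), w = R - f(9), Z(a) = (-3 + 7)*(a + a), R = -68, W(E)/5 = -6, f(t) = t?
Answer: 1887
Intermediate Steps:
W(E) = -30 (W(E) = 5*(-6) = -30)
Z(a) = 8*a (Z(a) = 4*(2*a) = 8*a)
w = -77 (w = -68 - 1*9 = -68 - 9 = -77)
T = 40 (T = 8*(0 + 5) = 8*5 = 40)
(W(-7) - 1*21)*(T + w) = (-30 - 1*21)*(40 - 77) = (-30 - 21)*(-37) = -51*(-37) = 1887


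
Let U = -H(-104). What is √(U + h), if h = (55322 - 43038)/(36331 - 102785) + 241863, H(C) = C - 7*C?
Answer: √266335740422197/33227 ≈ 491.16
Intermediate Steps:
H(C) = -6*C
U = -624 (U = -(-6)*(-104) = -1*624 = -624)
h = 8036375759/33227 (h = 12284/(-66454) + 241863 = 12284*(-1/66454) + 241863 = -6142/33227 + 241863 = 8036375759/33227 ≈ 2.4186e+5)
√(U + h) = √(-624 + 8036375759/33227) = √(8015642111/33227) = √266335740422197/33227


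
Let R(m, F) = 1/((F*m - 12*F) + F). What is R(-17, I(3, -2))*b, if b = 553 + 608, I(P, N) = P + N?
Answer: -1161/28 ≈ -41.464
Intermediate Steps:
I(P, N) = N + P
b = 1161
R(m, F) = 1/(-11*F + F*m) (R(m, F) = 1/((-12*F + F*m) + F) = 1/(-11*F + F*m))
R(-17, I(3, -2))*b = (1/((-2 + 3)*(-11 - 17)))*1161 = (1/(1*(-28)))*1161 = (1*(-1/28))*1161 = -1/28*1161 = -1161/28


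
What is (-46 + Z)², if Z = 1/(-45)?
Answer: 4289041/2025 ≈ 2118.0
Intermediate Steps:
Z = -1/45 ≈ -0.022222
(-46 + Z)² = (-46 - 1/45)² = (-2071/45)² = 4289041/2025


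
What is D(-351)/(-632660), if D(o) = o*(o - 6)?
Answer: -17901/90380 ≈ -0.19806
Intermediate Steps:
D(o) = o*(-6 + o)
D(-351)/(-632660) = -351*(-6 - 351)/(-632660) = -351*(-357)*(-1/632660) = 125307*(-1/632660) = -17901/90380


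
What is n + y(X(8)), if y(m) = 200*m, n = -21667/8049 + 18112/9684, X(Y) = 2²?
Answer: 5191097755/6495543 ≈ 799.18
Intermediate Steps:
X(Y) = 4
n = -5336645/6495543 (n = -21667*1/8049 + 18112*(1/9684) = -21667/8049 + 4528/2421 = -5336645/6495543 ≈ -0.82159)
n + y(X(8)) = -5336645/6495543 + 200*4 = -5336645/6495543 + 800 = 5191097755/6495543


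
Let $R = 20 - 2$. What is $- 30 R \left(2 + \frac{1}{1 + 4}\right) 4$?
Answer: $-4752$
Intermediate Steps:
$R = 18$
$- 30 R \left(2 + \frac{1}{1 + 4}\right) 4 = \left(-30\right) 18 \left(2 + \frac{1}{1 + 4}\right) 4 = - 540 \left(2 + \frac{1}{5}\right) 4 = - 540 \cdot \frac{11}{5} \cdot 4 = \left(-540\right) \frac{44}{5} = -4752$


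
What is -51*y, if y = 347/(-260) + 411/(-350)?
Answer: 1164381/9100 ≈ 127.95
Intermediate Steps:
y = -22831/9100 (y = 347*(-1/260) + 411*(-1/350) = -347/260 - 411/350 = -22831/9100 ≈ -2.5089)
-51*y = -51*(-22831/9100) = 1164381/9100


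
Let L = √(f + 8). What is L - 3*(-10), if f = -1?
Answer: 30 + √7 ≈ 32.646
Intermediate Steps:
L = √7 (L = √(-1 + 8) = √7 ≈ 2.6458)
L - 3*(-10) = √7 - 3*(-10) = √7 + 30 = 30 + √7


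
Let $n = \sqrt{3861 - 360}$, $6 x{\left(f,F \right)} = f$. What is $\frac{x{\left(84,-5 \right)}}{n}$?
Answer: $\frac{14 \sqrt{389}}{1167} \approx 0.23661$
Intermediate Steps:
$x{\left(f,F \right)} = \frac{f}{6}$
$n = 3 \sqrt{389}$ ($n = \sqrt{3501} = 3 \sqrt{389} \approx 59.169$)
$\frac{x{\left(84,-5 \right)}}{n} = \frac{\frac{1}{6} \cdot 84}{3 \sqrt{389}} = 14 \frac{\sqrt{389}}{1167} = \frac{14 \sqrt{389}}{1167}$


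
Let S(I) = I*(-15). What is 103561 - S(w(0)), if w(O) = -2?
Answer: 103531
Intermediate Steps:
S(I) = -15*I
103561 - S(w(0)) = 103561 - (-15)*(-2) = 103561 - 1*30 = 103561 - 30 = 103531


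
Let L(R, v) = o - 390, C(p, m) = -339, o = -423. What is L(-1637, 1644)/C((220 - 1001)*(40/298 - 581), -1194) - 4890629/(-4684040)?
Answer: 1822015917/529296520 ≈ 3.4423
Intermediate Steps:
L(R, v) = -813 (L(R, v) = -423 - 390 = -813)
L(-1637, 1644)/C((220 - 1001)*(40/298 - 581), -1194) - 4890629/(-4684040) = -813/(-339) - 4890629/(-4684040) = -813*(-1/339) - 4890629*(-1/4684040) = 271/113 + 4890629/4684040 = 1822015917/529296520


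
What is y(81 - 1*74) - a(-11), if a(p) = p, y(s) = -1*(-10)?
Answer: 21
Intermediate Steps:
y(s) = 10
y(81 - 1*74) - a(-11) = 10 - 1*(-11) = 10 + 11 = 21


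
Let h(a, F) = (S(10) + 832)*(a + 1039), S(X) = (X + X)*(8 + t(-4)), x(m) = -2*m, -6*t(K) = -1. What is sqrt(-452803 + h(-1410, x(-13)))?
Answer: I*sqrt(7398645)/3 ≈ 906.68*I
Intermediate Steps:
t(K) = 1/6 (t(K) = -1/6*(-1) = 1/6)
S(X) = 49*X/3 (S(X) = (X + X)*(8 + 1/6) = (2*X)*(49/6) = 49*X/3)
h(a, F) = 3102454/3 + 2986*a/3 (h(a, F) = ((49/3)*10 + 832)*(a + 1039) = (490/3 + 832)*(1039 + a) = 2986*(1039 + a)/3 = 3102454/3 + 2986*a/3)
sqrt(-452803 + h(-1410, x(-13))) = sqrt(-452803 + (3102454/3 + (2986/3)*(-1410))) = sqrt(-452803 + (3102454/3 - 1403420)) = sqrt(-452803 - 1107806/3) = sqrt(-2466215/3) = I*sqrt(7398645)/3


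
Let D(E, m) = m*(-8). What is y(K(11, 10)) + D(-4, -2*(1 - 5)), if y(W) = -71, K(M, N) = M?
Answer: -135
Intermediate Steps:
D(E, m) = -8*m
y(K(11, 10)) + D(-4, -2*(1 - 5)) = -71 - (-16)*(1 - 5) = -71 - (-16)*(-4) = -71 - 8*8 = -71 - 64 = -135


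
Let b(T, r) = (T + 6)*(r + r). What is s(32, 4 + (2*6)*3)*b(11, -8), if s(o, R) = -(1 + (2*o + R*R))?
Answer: 452880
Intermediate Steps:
b(T, r) = 2*r*(6 + T) (b(T, r) = (6 + T)*(2*r) = 2*r*(6 + T))
s(o, R) = -1 - R² - 2*o (s(o, R) = -(1 + (2*o + R²)) = -(1 + (R² + 2*o)) = -(1 + R² + 2*o) = -1 - R² - 2*o)
s(32, 4 + (2*6)*3)*b(11, -8) = (-1 - (4 + (2*6)*3)² - 2*32)*(2*(-8)*(6 + 11)) = (-1 - (4 + 12*3)² - 64)*(2*(-8)*17) = (-1 - (4 + 36)² - 64)*(-272) = (-1 - 1*40² - 64)*(-272) = (-1 - 1*1600 - 64)*(-272) = (-1 - 1600 - 64)*(-272) = -1665*(-272) = 452880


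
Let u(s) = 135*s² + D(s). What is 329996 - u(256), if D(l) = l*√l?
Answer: -8521460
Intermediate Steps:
D(l) = l^(3/2)
u(s) = s^(3/2) + 135*s² (u(s) = 135*s² + s^(3/2) = s^(3/2) + 135*s²)
329996 - u(256) = 329996 - (256^(3/2) + 135*256²) = 329996 - (4096 + 135*65536) = 329996 - (4096 + 8847360) = 329996 - 1*8851456 = 329996 - 8851456 = -8521460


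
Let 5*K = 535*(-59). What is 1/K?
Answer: -1/6313 ≈ -0.00015840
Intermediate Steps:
K = -6313 (K = (535*(-59))/5 = (1/5)*(-31565) = -6313)
1/K = 1/(-6313) = -1/6313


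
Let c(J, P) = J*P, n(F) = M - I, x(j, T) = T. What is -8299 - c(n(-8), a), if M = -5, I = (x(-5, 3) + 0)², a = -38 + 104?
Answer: -7375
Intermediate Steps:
a = 66
I = 9 (I = (3 + 0)² = 3² = 9)
n(F) = -14 (n(F) = -5 - 1*9 = -5 - 9 = -14)
-8299 - c(n(-8), a) = -8299 - (-14)*66 = -8299 - 1*(-924) = -8299 + 924 = -7375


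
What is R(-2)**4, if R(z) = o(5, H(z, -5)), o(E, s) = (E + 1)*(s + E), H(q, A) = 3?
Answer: 5308416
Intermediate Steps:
o(E, s) = (1 + E)*(E + s)
R(z) = 48 (R(z) = 5 + 3 + 5**2 + 5*3 = 5 + 3 + 25 + 15 = 48)
R(-2)**4 = 48**4 = 5308416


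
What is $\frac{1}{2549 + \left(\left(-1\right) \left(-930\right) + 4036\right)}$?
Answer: $\frac{1}{7515} \approx 0.00013307$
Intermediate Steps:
$\frac{1}{2549 + \left(\left(-1\right) \left(-930\right) + 4036\right)} = \frac{1}{2549 + \left(930 + 4036\right)} = \frac{1}{2549 + 4966} = \frac{1}{7515}$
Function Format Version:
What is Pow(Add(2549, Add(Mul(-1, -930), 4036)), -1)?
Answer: Rational(1, 7515) ≈ 0.00013307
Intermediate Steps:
Pow(Add(2549, Add(Mul(-1, -930), 4036)), -1) = Pow(Add(2549, Add(930, 4036)), -1) = Pow(Add(2549, 4966), -1) = Pow(7515, -1) = Rational(1, 7515)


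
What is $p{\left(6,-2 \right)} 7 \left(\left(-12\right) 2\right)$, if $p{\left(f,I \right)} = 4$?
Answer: $-672$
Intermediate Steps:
$p{\left(6,-2 \right)} 7 \left(\left(-12\right) 2\right) = 4 \cdot 7 \left(\left(-12\right) 2\right) = 28 \left(-24\right) = -672$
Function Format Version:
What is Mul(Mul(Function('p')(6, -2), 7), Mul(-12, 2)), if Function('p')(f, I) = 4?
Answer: -672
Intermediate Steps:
Mul(Mul(Function('p')(6, -2), 7), Mul(-12, 2)) = Mul(Mul(4, 7), Mul(-12, 2)) = Mul(28, -24) = -672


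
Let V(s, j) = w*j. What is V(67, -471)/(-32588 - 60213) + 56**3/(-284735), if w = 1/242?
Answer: -358529297317/581321240170 ≈ -0.61675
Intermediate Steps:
w = 1/242 ≈ 0.0041322
V(s, j) = j/242
V(67, -471)/(-32588 - 60213) + 56**3/(-284735) = ((1/242)*(-471))/(-32588 - 60213) + 56**3/(-284735) = -471/242/(-92801) + 175616*(-1/284735) = -471/242*(-1/92801) - 175616/284735 = 471/22457842 - 175616/284735 = -358529297317/581321240170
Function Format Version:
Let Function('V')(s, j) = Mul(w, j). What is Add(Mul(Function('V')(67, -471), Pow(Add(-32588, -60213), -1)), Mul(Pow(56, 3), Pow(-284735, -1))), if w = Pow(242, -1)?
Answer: Rational(-358529297317, 581321240170) ≈ -0.61675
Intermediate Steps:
w = Rational(1, 242) ≈ 0.0041322
Function('V')(s, j) = Mul(Rational(1, 242), j)
Add(Mul(Function('V')(67, -471), Pow(Add(-32588, -60213), -1)), Mul(Pow(56, 3), Pow(-284735, -1))) = Add(Mul(Mul(Rational(1, 242), -471), Pow(Add(-32588, -60213), -1)), Mul(Pow(56, 3), Pow(-284735, -1))) = Add(Mul(Rational(-471, 242), Pow(-92801, -1)), Mul(175616, Rational(-1, 284735))) = Add(Mul(Rational(-471, 242), Rational(-1, 92801)), Rational(-175616, 284735)) = Add(Rational(471, 22457842), Rational(-175616, 284735)) = Rational(-358529297317, 581321240170)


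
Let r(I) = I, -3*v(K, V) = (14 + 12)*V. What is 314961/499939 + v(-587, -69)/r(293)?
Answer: 391247095/146482127 ≈ 2.6710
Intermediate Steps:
v(K, V) = -26*V/3 (v(K, V) = -(14 + 12)*V/3 = -26*V/3)
314961/499939 + v(-587, -69)/r(293) = 314961/499939 - 26/3*(-69)/293 = 314961*(1/499939) + 598*(1/293) = 314961/499939 + 598/293 = 391247095/146482127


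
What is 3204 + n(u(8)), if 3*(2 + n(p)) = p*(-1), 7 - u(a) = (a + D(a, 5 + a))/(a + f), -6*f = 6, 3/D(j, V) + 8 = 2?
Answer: 134401/42 ≈ 3200.0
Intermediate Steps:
D(j, V) = -½ (D(j, V) = 3/(-8 + 2) = 3/(-6) = 3*(-⅙) = -½)
f = -1 (f = -⅙*6 = -1)
u(a) = 7 - (-½ + a)/(-1 + a) (u(a) = 7 - (a - ½)/(a - 1) = 7 - (-½ + a)/(-1 + a))
n(p) = -2 - p/3 (n(p) = -2 + (p*(-1))/3 = -2 + (-p)/3 = -2 - p/3)
3204 + n(u(8)) = 3204 + (-2 - (-13 + 12*8)/(6*(-1 + 8))) = 3204 + (-2 - (-13 + 96)/(6*7)) = 3204 + (-2 - 83/(6*7)) = 3204 + (-2 - ⅓*83/14) = 3204 + (-2 - 83/42) = 3204 - 167/42 = 134401/42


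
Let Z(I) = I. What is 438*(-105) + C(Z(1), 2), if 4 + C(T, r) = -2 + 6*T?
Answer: -45990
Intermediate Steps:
C(T, r) = -6 + 6*T (C(T, r) = -4 + (-2 + 6*T) = -6 + 6*T)
438*(-105) + C(Z(1), 2) = 438*(-105) + (-6 + 6*1) = -45990 + (-6 + 6) = -45990 + 0 = -45990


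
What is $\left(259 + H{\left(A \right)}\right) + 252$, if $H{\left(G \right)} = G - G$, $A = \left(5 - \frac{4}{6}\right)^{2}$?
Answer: $511$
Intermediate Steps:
$A = \frac{169}{9}$ ($A = \left(5 - \frac{2}{3}\right)^{2} = \left(\frac{13}{3}\right)^{2} = \frac{169}{9} \approx 18.778$)
$H{\left(G \right)} = 0$
$\left(259 + H{\left(A \right)}\right) + 252 = \left(259 + 0\right) + 252 = 259 + 252 = 511$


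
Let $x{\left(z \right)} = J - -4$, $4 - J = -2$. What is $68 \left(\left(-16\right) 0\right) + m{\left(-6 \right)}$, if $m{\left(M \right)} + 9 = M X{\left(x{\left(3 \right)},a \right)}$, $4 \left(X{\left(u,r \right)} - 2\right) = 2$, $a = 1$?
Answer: $-24$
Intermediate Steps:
$J = 6$ ($J = 4 - -2 = 4 + 2 = 6$)
$x{\left(z \right)} = 10$ ($x{\left(z \right)} = 6 - -4 = 6 + 4 = 10$)
$X{\left(u,r \right)} = \frac{5}{2}$ ($X{\left(u,r \right)} = 2 + \frac{1}{4} \cdot 2 = 2 + \frac{1}{2} = \frac{5}{2}$)
$m{\left(M \right)} = -9 + \frac{5 M}{2}$ ($m{\left(M \right)} = -9 + M \frac{5}{2} = -9 + \frac{5 M}{2}$)
$68 \left(\left(-16\right) 0\right) + m{\left(-6 \right)} = 68 \left(\left(-16\right) 0\right) + \left(-9 + \frac{5}{2} \left(-6\right)\right) = 68 \cdot 0 - 24 = 0 - 24 = -24$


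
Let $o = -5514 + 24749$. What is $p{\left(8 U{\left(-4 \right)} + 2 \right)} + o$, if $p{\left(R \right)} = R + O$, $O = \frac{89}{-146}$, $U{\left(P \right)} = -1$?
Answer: $\frac{2807345}{146} \approx 19228.0$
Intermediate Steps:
$o = 19235$
$O = - \frac{89}{146}$ ($O = 89 \left(- \frac{1}{146}\right) = - \frac{89}{146} \approx -0.60959$)
$p{\left(R \right)} = - \frac{89}{146} + R$ ($p{\left(R \right)} = R - \frac{89}{146} = - \frac{89}{146} + R$)
$p{\left(8 U{\left(-4 \right)} + 2 \right)} + o = \left(- \frac{89}{146} + \left(8 \left(-1\right) + 2\right)\right) + 19235 = \left(- \frac{89}{146} + \left(-8 + 2\right)\right) + 19235 = \left(- \frac{89}{146} - 6\right) + 19235 = - \frac{965}{146} + 19235 = \frac{2807345}{146}$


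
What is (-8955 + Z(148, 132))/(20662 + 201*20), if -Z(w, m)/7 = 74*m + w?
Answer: -78367/24682 ≈ -3.1751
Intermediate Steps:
Z(w, m) = -518*m - 7*w (Z(w, m) = -7*(74*m + w) = -7*(w + 74*m) = -518*m - 7*w)
(-8955 + Z(148, 132))/(20662 + 201*20) = (-8955 + (-518*132 - 7*148))/(20662 + 201*20) = (-8955 + (-68376 - 1036))/(20662 + 4020) = (-8955 - 69412)/24682 = -78367*1/24682 = -78367/24682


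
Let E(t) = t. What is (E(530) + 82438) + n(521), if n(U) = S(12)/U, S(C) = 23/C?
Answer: 518715959/6252 ≈ 82968.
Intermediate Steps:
n(U) = 23/(12*U) (n(U) = (23/12)/U = (23*(1/12))/U = 23/(12*U))
(E(530) + 82438) + n(521) = (530 + 82438) + (23/12)/521 = 82968 + (23/12)*(1/521) = 82968 + 23/6252 = 518715959/6252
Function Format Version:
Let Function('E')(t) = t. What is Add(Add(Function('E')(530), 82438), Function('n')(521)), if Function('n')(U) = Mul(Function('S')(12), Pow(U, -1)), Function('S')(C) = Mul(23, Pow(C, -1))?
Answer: Rational(518715959, 6252) ≈ 82968.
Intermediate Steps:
Function('n')(U) = Mul(Rational(23, 12), Pow(U, -1)) (Function('n')(U) = Mul(Mul(23, Pow(12, -1)), Pow(U, -1)) = Mul(Mul(23, Rational(1, 12)), Pow(U, -1)) = Mul(Rational(23, 12), Pow(U, -1)))
Add(Add(Function('E')(530), 82438), Function('n')(521)) = Add(Add(530, 82438), Mul(Rational(23, 12), Pow(521, -1))) = Add(82968, Mul(Rational(23, 12), Rational(1, 521))) = Add(82968, Rational(23, 6252)) = Rational(518715959, 6252)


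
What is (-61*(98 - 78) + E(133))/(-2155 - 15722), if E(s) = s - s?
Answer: 1220/17877 ≈ 0.068244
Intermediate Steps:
E(s) = 0
(-61*(98 - 78) + E(133))/(-2155 - 15722) = (-61*(98 - 78) + 0)/(-2155 - 15722) = (-61*20 + 0)/(-17877) = (-1220 + 0)*(-1/17877) = -1220*(-1/17877) = 1220/17877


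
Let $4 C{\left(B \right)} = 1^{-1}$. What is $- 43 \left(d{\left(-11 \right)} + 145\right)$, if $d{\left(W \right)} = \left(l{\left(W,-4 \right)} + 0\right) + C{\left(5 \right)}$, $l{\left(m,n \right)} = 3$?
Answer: $- \frac{25499}{4} \approx -6374.8$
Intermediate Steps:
$C{\left(B \right)} = \frac{1}{4}$ ($C{\left(B \right)} = \frac{1}{4 \cdot 1} = \frac{1}{4} \cdot 1 = \frac{1}{4}$)
$d{\left(W \right)} = \frac{13}{4}$ ($d{\left(W \right)} = \left(3 + 0\right) + \frac{1}{4} = 3 + \frac{1}{4} = \frac{13}{4}$)
$- 43 \left(d{\left(-11 \right)} + 145\right) = - 43 \left(\frac{13}{4} + 145\right) = \left(-43\right) \frac{593}{4} = - \frac{25499}{4}$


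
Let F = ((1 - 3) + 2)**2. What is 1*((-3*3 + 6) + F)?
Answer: -3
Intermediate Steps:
F = 0 (F = (-2 + 2)**2 = 0**2 = 0)
1*((-3*3 + 6) + F) = 1*((-3*3 + 6) + 0) = 1*((-9 + 6) + 0) = 1*(-3 + 0) = 1*(-3) = -3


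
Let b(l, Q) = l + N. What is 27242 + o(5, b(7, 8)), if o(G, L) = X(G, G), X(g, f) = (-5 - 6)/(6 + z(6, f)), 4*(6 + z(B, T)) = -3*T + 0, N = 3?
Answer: 408674/15 ≈ 27245.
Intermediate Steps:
z(B, T) = -6 - 3*T/4 (z(B, T) = -6 + (-3*T + 0)/4 = -6 + (-3*T)/4 = -6 - 3*T/4)
X(g, f) = 44/(3*f) (X(g, f) = (-5 - 6)/(6 + (-6 - 3*f/4)) = -11*(-4/(3*f)) = -(-44)/(3*f) = 44/(3*f))
b(l, Q) = 3 + l (b(l, Q) = l + 3 = 3 + l)
o(G, L) = 44/(3*G)
27242 + o(5, b(7, 8)) = 27242 + (44/3)/5 = 27242 + (44/3)*(⅕) = 27242 + 44/15 = 408674/15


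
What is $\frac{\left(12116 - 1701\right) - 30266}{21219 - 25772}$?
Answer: $\frac{19851}{4553} \approx 4.36$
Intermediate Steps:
$\frac{\left(12116 - 1701\right) - 30266}{21219 - 25772} = \frac{\left(12116 - 1701\right) - 30266}{-4553} = \left(10415 - 30266\right) \left(- \frac{1}{4553}\right) = \left(-19851\right) \left(- \frac{1}{4553}\right) = \frac{19851}{4553}$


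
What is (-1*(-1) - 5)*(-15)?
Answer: 60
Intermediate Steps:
(-1*(-1) - 5)*(-15) = (1 - 5)*(-15) = -4*(-15) = 60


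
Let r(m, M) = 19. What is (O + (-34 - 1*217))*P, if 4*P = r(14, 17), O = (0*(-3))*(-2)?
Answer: -4769/4 ≈ -1192.3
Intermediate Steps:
O = 0 (O = 0*(-2) = 0)
P = 19/4 (P = (¼)*19 = 19/4 ≈ 4.7500)
(O + (-34 - 1*217))*P = (0 + (-34 - 1*217))*(19/4) = (0 + (-34 - 217))*(19/4) = (0 - 251)*(19/4) = -251*19/4 = -4769/4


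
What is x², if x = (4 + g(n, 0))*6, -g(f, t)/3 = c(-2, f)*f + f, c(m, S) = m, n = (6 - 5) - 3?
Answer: 144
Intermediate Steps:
n = -2 (n = 1 - 3 = -2)
g(f, t) = 3*f (g(f, t) = -3*(-2*f + f) = -(-3)*f = 3*f)
x = -12 (x = (4 + 3*(-2))*6 = (4 - 6)*6 = -2*6 = -12)
x² = (-12)² = 144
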